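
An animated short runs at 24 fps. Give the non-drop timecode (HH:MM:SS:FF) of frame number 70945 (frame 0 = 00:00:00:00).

70945 ÷ 24 = 2956 full seconds, remainder 1 frame.
2956 s = 0 h 49 min 16 s.
Timecode: 00:49:16:01.

00:49:16:01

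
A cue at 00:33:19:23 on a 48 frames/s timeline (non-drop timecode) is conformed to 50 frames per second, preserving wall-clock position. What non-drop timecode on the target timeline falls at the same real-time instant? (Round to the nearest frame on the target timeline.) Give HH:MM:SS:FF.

00:33:19:24

Source frame index: (0×3600 + 33×60 + 19) × 48 + 23 = 95975.
Real time: 95975 / (48) = 95975/48 s.
Target frame: (95975/48) × (50) = 2399375/24 ≈ 99973.958 → 99974.
At 50 labels/s: frame 99974 → 00:33:19:24.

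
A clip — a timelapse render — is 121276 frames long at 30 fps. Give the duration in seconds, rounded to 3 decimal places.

4042.533 seconds

Running time = 121276 × 1/30 = 60638/15 s ≈ 4042.533 s.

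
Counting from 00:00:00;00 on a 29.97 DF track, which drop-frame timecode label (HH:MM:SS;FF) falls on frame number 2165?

00:01:12;07

Each 10-minute DF block holds 10 × 60 × 30 − 9 × 2 = 17982 frames. 2165 ÷ 17982 → 0 full blocks, remainder 2165.
Within the partial block the first minute is 1800 frames and each further minute 1798, so 1 further minute boundary passed. Total skipped labels = 18 × 0 + 2 × 1 = 2.
Non-drop label index = 2165 + 2 = 2167; at 30 labels/s that is 00:01:12:07, i.e. DF 00:01:12;07.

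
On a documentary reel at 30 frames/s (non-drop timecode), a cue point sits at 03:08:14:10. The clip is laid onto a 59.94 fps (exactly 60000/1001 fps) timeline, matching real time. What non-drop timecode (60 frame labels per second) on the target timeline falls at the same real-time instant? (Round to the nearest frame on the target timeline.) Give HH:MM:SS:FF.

03:08:03:03

Source frame index: (3×3600 + 8×60 + 14) × 30 + 10 = 338830.
Real time: 338830 / (30) = 33883/3 s.
Target frame: (33883/3) × (60000/1001) = 677660000/1001 ≈ 676983.017 → 676983.
At 60 labels/s: frame 676983 → 03:08:03:03.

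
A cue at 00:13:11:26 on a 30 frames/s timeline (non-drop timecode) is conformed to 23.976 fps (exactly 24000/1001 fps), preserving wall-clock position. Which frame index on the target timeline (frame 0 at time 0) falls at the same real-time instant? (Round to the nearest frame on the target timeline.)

frame 18986

Source frame index: (0×3600 + 13×60 + 11) × 30 + 26 = 23756.
Real time: 23756 / (30) = 11878/15 s.
Target frame: (11878/15) × (24000/1001) = 19004800/1001 ≈ 18985.814 → 18986.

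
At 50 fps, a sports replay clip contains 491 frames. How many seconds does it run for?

Running time = 491 / (50) = 9.82 s.

9.82 seconds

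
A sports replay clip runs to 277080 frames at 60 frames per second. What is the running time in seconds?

Running time = 277080 / (60) = 4618 s.

4618 seconds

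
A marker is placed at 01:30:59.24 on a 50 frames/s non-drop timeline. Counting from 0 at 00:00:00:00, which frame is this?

frame 272974

Total seconds to the label: (1 × 3600 + 30 × 60 + 59) = 5459.
Frame index = 5459 × 50 + 24 = 272974.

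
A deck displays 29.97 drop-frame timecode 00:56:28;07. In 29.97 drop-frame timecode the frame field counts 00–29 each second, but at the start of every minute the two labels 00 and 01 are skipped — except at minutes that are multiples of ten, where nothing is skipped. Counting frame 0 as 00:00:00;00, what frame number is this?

As if non-drop at 30 labels/s: (0 × 3600 + 56 × 60 + 28) × 30 + 7 = 101647.
Minute boundaries passed: 56; those not divisible by 10: 56 − 5 = 51; dropped labels = 2 × 51 = 102.
Actual frame index = 101647 − 102 = 101545.

101545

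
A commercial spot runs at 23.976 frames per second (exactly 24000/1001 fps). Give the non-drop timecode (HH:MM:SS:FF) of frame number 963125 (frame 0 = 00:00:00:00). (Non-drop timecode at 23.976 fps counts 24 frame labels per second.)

963125 ÷ 24 = 40130 full seconds, remainder 5 frames.
40130 s = 11 h 8 min 50 s.
Timecode: 11:08:50:05.

11:08:50:05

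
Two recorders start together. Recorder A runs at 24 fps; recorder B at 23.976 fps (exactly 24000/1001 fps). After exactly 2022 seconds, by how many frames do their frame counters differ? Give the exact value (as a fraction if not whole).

A emits 24 × 2022 = 48528 frames; B emits 24000/1001 × 2022 = 48528000/1001.
Difference = 48528/1001 frames (≈ 48.4795); B is behind A.

48528/1001 frames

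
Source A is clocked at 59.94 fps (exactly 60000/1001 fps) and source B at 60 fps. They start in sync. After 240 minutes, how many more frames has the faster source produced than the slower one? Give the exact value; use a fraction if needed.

864000/1001 frames

240 min = 14400 s.
A emits 60000/1001 × 14400 = 864000000/1001 frames; B emits 60 × 14400 = 864000.
Difference = 864000/1001 frames (≈ 863.1369); B is ahead of A.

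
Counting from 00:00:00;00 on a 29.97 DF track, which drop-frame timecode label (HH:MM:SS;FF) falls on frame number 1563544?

Each 10-minute DF block holds 10 × 60 × 30 − 9 × 2 = 17982 frames. 1563544 ÷ 17982 → 86 full blocks, remainder 17092.
Within the partial block the first minute is 1800 frames and each further minute 1798, so 9 further minute boundaries passed. Total skipped labels = 18 × 86 + 2 × 9 = 1566.
Non-drop label index = 1563544 + 1566 = 1565110; at 30 labels/s that is 14:29:30:10, i.e. DF 14:29:30;10.

14:29:30;10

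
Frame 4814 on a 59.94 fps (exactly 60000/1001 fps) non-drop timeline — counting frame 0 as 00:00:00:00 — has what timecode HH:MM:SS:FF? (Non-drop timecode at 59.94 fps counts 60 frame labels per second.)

4814 ÷ 60 = 80 full seconds, remainder 14 frames.
80 s = 0 h 1 min 20 s.
Timecode: 00:01:20:14.

00:01:20:14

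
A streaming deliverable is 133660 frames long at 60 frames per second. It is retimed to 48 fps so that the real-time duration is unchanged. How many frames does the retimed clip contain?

106928 frames

Target frames = source frames × (target rate / source rate) = 133660 × (48)/(60) = 133660 × 4/5 = 106928.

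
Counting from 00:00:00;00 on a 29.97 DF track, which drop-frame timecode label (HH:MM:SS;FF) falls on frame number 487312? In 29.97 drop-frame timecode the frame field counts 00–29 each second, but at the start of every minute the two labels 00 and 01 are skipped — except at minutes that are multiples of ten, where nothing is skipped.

Ten DF minutes hold 17982 frames, so frame 487312 lies in block 27 (frames 485514–503495) with 1798 frames into that block.
The block's first minute is 1800 frames and the rest 1798 each; 1798 frames reaches minute 0, so 27 × 18 + 0 × 2 = 486 labels have been skipped so far.
Adding those back, label number 487312 + 486 = 487798 at 30 labels/s is 16259 s + 28 f = 4 h 30 min 59 s frame 28, i.e. 04:30:59;28.

04:30:59;28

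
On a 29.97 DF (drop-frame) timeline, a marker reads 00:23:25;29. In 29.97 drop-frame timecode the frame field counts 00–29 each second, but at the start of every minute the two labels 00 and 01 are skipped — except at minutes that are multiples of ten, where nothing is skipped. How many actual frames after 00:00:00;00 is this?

42137

As if non-drop at 30 labels/s: (0 × 3600 + 23 × 60 + 25) × 30 + 29 = 42179.
Minute boundaries passed: 23; those not divisible by 10: 23 − 2 = 21; dropped labels = 2 × 21 = 42.
Actual frame index = 42179 − 42 = 42137.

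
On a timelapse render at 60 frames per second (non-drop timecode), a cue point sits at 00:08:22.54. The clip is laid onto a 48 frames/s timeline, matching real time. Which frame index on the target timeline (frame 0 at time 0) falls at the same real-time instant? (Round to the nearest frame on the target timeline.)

Source frame index: (0×3600 + 8×60 + 22) × 60 + 54 = 30174.
Real time: 30174 / (60) = 5029/10 s.
Target frame: (5029/10) × (48) = 120696/5 ≈ 24139.200 → 24139.

frame 24139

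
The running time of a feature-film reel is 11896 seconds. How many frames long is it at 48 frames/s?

Frames = 11896 × 48 = 571008.

571008 frames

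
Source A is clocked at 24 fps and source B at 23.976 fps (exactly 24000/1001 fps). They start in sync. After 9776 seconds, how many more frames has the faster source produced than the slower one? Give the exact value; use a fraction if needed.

18048/77 frames

A emits 24 × 9776 = 234624 frames; B emits 24000/1001 × 9776 = 18048000/77.
Difference = 18048/77 frames (≈ 234.3896); B is behind A.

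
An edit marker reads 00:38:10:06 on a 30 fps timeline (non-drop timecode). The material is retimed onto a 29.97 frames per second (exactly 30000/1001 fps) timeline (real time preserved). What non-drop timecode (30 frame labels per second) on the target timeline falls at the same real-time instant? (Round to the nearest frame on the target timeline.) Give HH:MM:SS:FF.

00:38:07:27

Source frame index: (0×3600 + 38×60 + 10) × 30 + 6 = 68706.
Real time: 68706 / (30) = 11451/5 s.
Target frame: (11451/5) × (30000/1001) = 6246000/91 ≈ 68637.363 → 68637.
At 30 labels/s: frame 68637 → 00:38:07:27.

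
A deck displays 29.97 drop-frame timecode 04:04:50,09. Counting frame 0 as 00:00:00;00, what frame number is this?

440269

As if non-drop at 30 labels/s: (4 × 3600 + 4 × 60 + 50) × 30 + 9 = 440709.
Minute boundaries passed: 244; those not divisible by 10: 244 − 24 = 220; dropped labels = 2 × 220 = 440.
Actual frame index = 440709 − 440 = 440269.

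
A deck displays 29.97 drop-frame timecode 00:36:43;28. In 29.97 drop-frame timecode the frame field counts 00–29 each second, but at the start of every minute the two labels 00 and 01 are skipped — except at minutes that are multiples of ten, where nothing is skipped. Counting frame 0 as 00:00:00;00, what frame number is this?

As if non-drop at 30 labels/s: (0 × 3600 + 36 × 60 + 43) × 30 + 28 = 66118.
Minute boundaries passed: 36; those not divisible by 10: 36 − 3 = 33; dropped labels = 2 × 33 = 66.
Actual frame index = 66118 − 66 = 66052.

66052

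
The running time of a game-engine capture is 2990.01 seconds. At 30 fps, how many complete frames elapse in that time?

89700 frames

Frames = 2990.01 × 30 = 897003/10 ≈ 89700.3000.
Complete frames: 89700.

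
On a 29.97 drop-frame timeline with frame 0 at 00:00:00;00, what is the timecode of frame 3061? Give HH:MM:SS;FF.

00:01:42;03

Each 10-minute DF block holds 10 × 60 × 30 − 9 × 2 = 17982 frames. 3061 ÷ 17982 → 0 full blocks, remainder 3061.
Within the partial block the first minute is 1800 frames and each further minute 1798, so 1 further minute boundary passed. Total skipped labels = 18 × 0 + 2 × 1 = 2.
Non-drop label index = 3061 + 2 = 3063; at 30 labels/s that is 00:01:42:03, i.e. DF 00:01:42;03.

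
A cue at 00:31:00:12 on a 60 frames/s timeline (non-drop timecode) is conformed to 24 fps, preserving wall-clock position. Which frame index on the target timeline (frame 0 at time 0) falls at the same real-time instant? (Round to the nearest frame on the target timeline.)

Source frame index: (0×3600 + 31×60 + 0) × 60 + 12 = 111612.
Real time: 111612 / (60) = 9301/5 s.
Target frame: (9301/5) × (24) = 223224/5 ≈ 44644.800 → 44645.

frame 44645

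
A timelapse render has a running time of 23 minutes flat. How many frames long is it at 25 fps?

23 min = 1380 s.
Frames = 1380 × 25 = 34500.

34500 frames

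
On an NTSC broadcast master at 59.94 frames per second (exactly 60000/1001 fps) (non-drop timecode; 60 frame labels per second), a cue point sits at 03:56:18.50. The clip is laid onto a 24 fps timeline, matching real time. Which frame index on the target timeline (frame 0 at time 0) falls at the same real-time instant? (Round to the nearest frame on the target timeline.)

frame 340632

Source frame index: (3×3600 + 56×60 + 18) × 60 + 50 = 850730.
Real time: 850730 / (60000/1001) = 85158073/6000 s.
Target frame: (85158073/6000) × (24) = 85158073/250 ≈ 340632.292 → 340632.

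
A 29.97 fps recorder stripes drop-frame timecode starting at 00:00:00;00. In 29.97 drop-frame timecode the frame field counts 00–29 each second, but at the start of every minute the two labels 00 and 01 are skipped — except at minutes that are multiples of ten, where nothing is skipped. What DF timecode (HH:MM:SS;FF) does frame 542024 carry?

Ten DF minutes hold 17982 frames, so frame 542024 lies in block 30 (frames 539460–557441) with 2564 frames into that block.
The block's first minute is 1800 frames and the rest 1798 each; 2564 frames reaches minute 1, so 30 × 18 + 1 × 2 = 542 labels have been skipped so far.
Adding those back, label number 542024 + 542 = 542566 at 30 labels/s is 18085 s + 16 f = 5 h 1 min 25 s frame 16, i.e. 05:01:25;16.

05:01:25;16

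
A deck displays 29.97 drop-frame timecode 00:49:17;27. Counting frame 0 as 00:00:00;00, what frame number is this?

As if non-drop at 30 labels/s: (0 × 3600 + 49 × 60 + 17) × 30 + 27 = 88737.
Minute boundaries passed: 49; those not divisible by 10: 49 − 4 = 45; dropped labels = 2 × 45 = 90.
Actual frame index = 88737 − 90 = 88647.

88647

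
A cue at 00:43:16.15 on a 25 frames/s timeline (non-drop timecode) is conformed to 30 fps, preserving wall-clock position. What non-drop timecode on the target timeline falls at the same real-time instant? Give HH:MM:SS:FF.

00:43:16:18

Source frame index: (0×3600 + 43×60 + 16) × 25 + 15 = 64915.
Real time: 64915 / (25) = 12983/5 s.
Target frame: (12983/5) × (30) = 77898.
At 30 labels/s: frame 77898 → 00:43:16:18.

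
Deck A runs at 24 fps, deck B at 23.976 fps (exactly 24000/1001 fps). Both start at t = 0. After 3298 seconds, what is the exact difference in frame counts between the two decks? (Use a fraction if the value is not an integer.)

79152/1001 frames

A emits 24 × 3298 = 79152 frames; B emits 24000/1001 × 3298 = 79152000/1001.
Difference = 79152/1001 frames (≈ 79.0729); B is behind A.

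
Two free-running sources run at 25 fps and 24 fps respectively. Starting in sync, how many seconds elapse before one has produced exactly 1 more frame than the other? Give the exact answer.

1 seconds

The gap grows by |24 − 25| = 1 frame per second.
Time for a 1-frame gap: 1 ÷ (1) = 1 s.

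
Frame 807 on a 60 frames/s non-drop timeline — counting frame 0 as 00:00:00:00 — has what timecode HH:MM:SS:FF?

807 ÷ 60 = 13 full seconds, remainder 27 frames.
13 s = 0 h 0 min 13 s.
Timecode: 00:00:13:27.

00:00:13:27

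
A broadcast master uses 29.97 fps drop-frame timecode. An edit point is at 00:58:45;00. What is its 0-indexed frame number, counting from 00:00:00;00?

105644

Complete 10-minute blocks: 5, each 17982 frames → 89910.
Remaining 8 whole minutes in the current block: 1800 + 7 × 1798 = 14386 frames.
Within the current minute: 45 × 30 + 0 − 2 = 1348 (labels ;00/;01 skipped at this minute). Total = 89910 + 14386 + 1348 = 105644.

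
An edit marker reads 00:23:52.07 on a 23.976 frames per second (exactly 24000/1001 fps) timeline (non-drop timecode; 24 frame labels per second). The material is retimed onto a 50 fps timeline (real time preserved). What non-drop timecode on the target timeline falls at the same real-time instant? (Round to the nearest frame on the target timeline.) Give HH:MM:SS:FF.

Source frame index: (0×3600 + 23×60 + 52) × 24 + 7 = 34375.
Real time: 34375 / (24000/1001) = 275275/192 s.
Target frame: (275275/192) × (50) = 6881875/96 ≈ 71686.198 → 71686.
At 50 labels/s: frame 71686 → 00:23:53:36.

00:23:53:36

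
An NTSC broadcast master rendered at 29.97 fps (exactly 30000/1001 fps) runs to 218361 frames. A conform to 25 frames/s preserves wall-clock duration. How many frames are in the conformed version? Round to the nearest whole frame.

182149 frames

Frames at target rate = 218361 × (25) / (30000/1001) = 72859787/400 ≈ 182149.467.
Nearest whole frame: 182149.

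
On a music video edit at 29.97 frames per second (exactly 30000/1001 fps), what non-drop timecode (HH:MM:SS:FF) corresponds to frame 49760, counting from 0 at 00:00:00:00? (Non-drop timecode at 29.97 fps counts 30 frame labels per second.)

00:27:38:20

49760 ÷ 30 = 1658 full seconds, remainder 20 frames.
1658 s = 0 h 27 min 38 s.
Timecode: 00:27:38:20.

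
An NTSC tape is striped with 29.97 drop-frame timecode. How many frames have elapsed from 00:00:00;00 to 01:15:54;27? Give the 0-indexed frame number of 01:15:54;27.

136511

As if non-drop at 30 labels/s: (1 × 3600 + 15 × 60 + 54) × 30 + 27 = 136647.
Minute boundaries passed: 75; those not divisible by 10: 75 − 7 = 68; dropped labels = 2 × 68 = 136.
Actual frame index = 136647 − 136 = 136511.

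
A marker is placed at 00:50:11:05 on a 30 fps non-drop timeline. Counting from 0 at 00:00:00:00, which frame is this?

Total seconds to the label: (0 × 3600 + 50 × 60 + 11) = 3011.
Frame index = 3011 × 30 + 5 = 90335.

90335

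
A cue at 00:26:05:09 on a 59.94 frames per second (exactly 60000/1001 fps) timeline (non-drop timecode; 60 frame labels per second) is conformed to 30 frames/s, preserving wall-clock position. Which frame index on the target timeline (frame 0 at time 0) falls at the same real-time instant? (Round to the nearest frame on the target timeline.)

Source frame index: (0×3600 + 26×60 + 5) × 60 + 9 = 93909.
Real time: 93909 / (60000/1001) = 31334303/20000 s.
Target frame: (31334303/20000) × (30) = 94002909/2000 ≈ 47001.454 → 47001.

frame 47001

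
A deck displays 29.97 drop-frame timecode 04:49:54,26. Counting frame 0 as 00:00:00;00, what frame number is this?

As if non-drop at 30 labels/s: (4 × 3600 + 49 × 60 + 54) × 30 + 26 = 521846.
Minute boundaries passed: 289; those not divisible by 10: 289 − 28 = 261; dropped labels = 2 × 261 = 522.
Actual frame index = 521846 − 522 = 521324.

521324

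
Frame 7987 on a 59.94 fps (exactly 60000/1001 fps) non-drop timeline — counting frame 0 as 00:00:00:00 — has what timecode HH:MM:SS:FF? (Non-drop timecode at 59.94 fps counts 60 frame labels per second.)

7987 ÷ 60 = 133 full seconds, remainder 7 frames.
133 s = 0 h 2 min 13 s.
Timecode: 00:02:13:07.

00:02:13:07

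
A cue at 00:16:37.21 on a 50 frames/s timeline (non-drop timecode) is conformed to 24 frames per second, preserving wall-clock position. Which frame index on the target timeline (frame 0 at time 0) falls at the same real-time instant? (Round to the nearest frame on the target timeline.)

Source frame index: (0×3600 + 16×60 + 37) × 50 + 21 = 49871.
Real time: 49871 / (50) = 49871/50 s.
Target frame: (49871/50) × (24) = 598452/25 ≈ 23938.080 → 23938.

frame 23938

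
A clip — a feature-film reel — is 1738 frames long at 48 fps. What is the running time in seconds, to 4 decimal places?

36.2083 seconds

Running time = 1738 × 1/48 = 869/24 s ≈ 36.2083 s.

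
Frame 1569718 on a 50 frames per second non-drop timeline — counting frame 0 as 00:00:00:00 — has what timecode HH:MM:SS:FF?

1569718 ÷ 50 = 31394 full seconds, remainder 18 frames.
31394 s = 8 h 43 min 14 s.
Timecode: 08:43:14:18.

08:43:14:18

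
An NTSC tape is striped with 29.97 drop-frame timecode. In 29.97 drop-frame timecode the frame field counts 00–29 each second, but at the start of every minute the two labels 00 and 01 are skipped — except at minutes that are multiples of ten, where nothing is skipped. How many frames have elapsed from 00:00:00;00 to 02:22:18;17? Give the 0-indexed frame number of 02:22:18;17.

As if non-drop at 30 labels/s: (2 × 3600 + 22 × 60 + 18) × 30 + 17 = 256157.
Minute boundaries passed: 142; those not divisible by 10: 142 − 14 = 128; dropped labels = 2 × 128 = 256.
Actual frame index = 256157 − 256 = 255901.

255901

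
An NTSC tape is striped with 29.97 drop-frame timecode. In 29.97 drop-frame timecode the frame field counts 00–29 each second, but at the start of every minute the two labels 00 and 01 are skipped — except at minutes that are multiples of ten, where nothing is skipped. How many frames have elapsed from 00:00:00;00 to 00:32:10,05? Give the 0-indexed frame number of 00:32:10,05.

As if non-drop at 30 labels/s: (0 × 3600 + 32 × 60 + 10) × 30 + 5 = 57905.
Minute boundaries passed: 32; those not divisible by 10: 32 − 3 = 29; dropped labels = 2 × 29 = 58.
Actual frame index = 57905 − 58 = 57847.

57847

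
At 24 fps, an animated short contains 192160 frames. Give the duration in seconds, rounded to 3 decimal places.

Running time = 192160 × 1/24 = 24020/3 s ≈ 8006.667 s.

8006.667 seconds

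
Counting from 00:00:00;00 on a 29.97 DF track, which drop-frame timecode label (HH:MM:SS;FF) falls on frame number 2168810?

20:06:06;02

Ten DF minutes hold 17982 frames, so frame 2168810 lies in block 120 (frames 2157840–2175821) with 10970 frames into that block.
The block's first minute is 1800 frames and the rest 1798 each; 10970 frames reaches minute 6, so 120 × 18 + 6 × 2 = 2172 labels have been skipped so far.
Adding those back, label number 2168810 + 2172 = 2170982 at 30 labels/s is 72366 s + 2 f = 20 h 6 min 6 s frame 2, i.e. 20:06:06;02.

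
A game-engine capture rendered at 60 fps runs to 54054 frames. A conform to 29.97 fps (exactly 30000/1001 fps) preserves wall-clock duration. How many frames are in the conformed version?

27000 frames

Target frames = source frames × (target rate / source rate) = 54054 × (30000/1001)/(60) = 54054 × 500/1001 = 27000.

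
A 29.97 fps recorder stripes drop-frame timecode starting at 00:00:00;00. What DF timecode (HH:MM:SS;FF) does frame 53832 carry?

00:29:56;06

Ten DF minutes hold 17982 frames, so frame 53832 lies in block 2 (frames 35964–53945) with 17868 frames into that block.
The block's first minute is 1800 frames and the rest 1798 each; 17868 frames reaches minute 9, so 2 × 18 + 9 × 2 = 54 labels have been skipped so far.
Adding those back, label number 53832 + 54 = 53886 at 30 labels/s is 1796 s + 6 f = 0 h 29 min 56 s frame 6, i.e. 00:29:56;06.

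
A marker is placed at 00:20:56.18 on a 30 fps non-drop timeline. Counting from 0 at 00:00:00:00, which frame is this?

Total seconds to the label: (0 × 3600 + 20 × 60 + 56) = 1256.
Frame index = 1256 × 30 + 18 = 37698.

37698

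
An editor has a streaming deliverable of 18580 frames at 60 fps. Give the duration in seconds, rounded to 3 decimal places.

309.667 seconds

Running time = 18580 × 1/60 = 929/3 s ≈ 309.667 s.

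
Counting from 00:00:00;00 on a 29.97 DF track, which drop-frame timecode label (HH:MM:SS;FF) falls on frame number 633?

00:00:21;03

Ten DF minutes hold 17982 frames, so frame 633 lies in block 0 (frames 0–17981) with 633 frames into that block.
The block's first minute is 1800 frames and the rest 1798 each; 633 frames reaches minute 0, so 0 × 18 + 0 × 2 = 0 labels have been skipped so far.
Adding those back, label number 633 + 0 = 633 at 30 labels/s is 21 s + 3 f = 0 h 0 min 21 s frame 3, i.e. 00:00:21;03.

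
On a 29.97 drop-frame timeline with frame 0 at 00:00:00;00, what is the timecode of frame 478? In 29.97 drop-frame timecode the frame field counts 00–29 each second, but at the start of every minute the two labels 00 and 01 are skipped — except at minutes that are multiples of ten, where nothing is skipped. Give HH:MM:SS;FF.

Each 10-minute DF block holds 10 × 60 × 30 − 9 × 2 = 17982 frames. 478 ÷ 17982 → 0 full blocks, remainder 478.
Within the partial block the first minute is 1800 frames and each further minute 1798, so 0 further minute boundaries passed. Total skipped labels = 18 × 0 + 2 × 0 = 0.
Non-drop label index = 478 + 0 = 478; at 30 labels/s that is 00:00:15:28, i.e. DF 00:00:15;28.

00:00:15;28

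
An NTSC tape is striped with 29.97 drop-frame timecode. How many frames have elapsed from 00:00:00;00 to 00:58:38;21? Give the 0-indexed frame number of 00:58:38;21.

105455

Complete 10-minute blocks: 5, each 17982 frames → 89910.
Remaining 8 whole minutes in the current block: 1800 + 7 × 1798 = 14386 frames.
Within the current minute: 38 × 30 + 21 − 2 = 1159 (labels ;00/;01 skipped at this minute). Total = 89910 + 14386 + 1159 = 105455.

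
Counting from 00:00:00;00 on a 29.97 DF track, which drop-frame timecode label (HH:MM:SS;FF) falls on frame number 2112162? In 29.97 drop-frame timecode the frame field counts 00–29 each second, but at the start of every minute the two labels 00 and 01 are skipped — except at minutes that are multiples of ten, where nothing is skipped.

19:34:35;26

Ten DF minutes hold 17982 frames, so frame 2112162 lies in block 117 (frames 2103894–2121875) with 8268 frames into that block.
The block's first minute is 1800 frames and the rest 1798 each; 8268 frames reaches minute 4, so 117 × 18 + 4 × 2 = 2114 labels have been skipped so far.
Adding those back, label number 2112162 + 2114 = 2114276 at 30 labels/s is 70475 s + 26 f = 19 h 34 min 35 s frame 26, i.e. 19:34:35;26.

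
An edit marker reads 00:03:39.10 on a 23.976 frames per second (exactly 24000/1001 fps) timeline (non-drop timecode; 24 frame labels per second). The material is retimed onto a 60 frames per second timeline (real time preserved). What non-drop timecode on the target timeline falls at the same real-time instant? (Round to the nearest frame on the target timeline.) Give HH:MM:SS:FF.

Source frame index: (0×3600 + 3×60 + 39) × 24 + 10 = 5266.
Real time: 5266 / (24000/1001) = 2635633/12000 s.
Target frame: (2635633/12000) × (60) = 2635633/200 ≈ 13178.165 → 13178.
At 60 labels/s: frame 13178 → 00:03:39:38.

00:03:39:38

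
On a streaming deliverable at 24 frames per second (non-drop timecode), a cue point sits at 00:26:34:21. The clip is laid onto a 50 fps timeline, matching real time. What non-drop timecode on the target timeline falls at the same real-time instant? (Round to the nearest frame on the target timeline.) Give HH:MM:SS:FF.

00:26:34:44

Source frame index: (0×3600 + 26×60 + 34) × 24 + 21 = 38277.
Real time: 38277 / (24) = 12759/8 s.
Target frame: (12759/8) × (50) = 318975/4 ≈ 79743.750 → 79744.
At 50 labels/s: frame 79744 → 00:26:34:44.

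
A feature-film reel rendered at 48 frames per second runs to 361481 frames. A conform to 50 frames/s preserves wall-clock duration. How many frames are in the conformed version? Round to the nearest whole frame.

Frames at target rate = 361481 × (50) / (48) = 9037025/24 ≈ 376542.708.
Nearest whole frame: 376543.

376543 frames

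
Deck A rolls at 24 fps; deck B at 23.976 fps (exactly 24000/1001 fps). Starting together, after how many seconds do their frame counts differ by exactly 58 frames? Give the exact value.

29029/12 seconds

The gap grows by |24000/1001 − 24| = 24/1001 frames per second.
Time for a 58-frame gap: 58 ÷ (24/1001) = 29029/12 s.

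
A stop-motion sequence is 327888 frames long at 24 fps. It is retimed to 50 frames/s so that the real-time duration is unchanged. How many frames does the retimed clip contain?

683100 frames

Target frames = source frames × (target rate / source rate) = 327888 × (50)/(24) = 327888 × 25/12 = 683100.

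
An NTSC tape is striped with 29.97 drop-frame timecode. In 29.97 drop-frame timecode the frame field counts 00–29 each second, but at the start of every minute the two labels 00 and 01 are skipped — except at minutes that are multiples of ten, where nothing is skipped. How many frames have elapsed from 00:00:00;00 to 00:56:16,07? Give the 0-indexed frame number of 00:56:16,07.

As if non-drop at 30 labels/s: (0 × 3600 + 56 × 60 + 16) × 30 + 7 = 101287.
Minute boundaries passed: 56; those not divisible by 10: 56 − 5 = 51; dropped labels = 2 × 51 = 102.
Actual frame index = 101287 − 102 = 101185.

101185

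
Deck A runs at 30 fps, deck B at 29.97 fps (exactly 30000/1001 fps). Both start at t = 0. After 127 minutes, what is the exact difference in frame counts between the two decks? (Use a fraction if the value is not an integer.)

127 min = 7620 s.
A emits 30 × 7620 = 228600 frames; B emits 30000/1001 × 7620 = 228600000/1001.
Difference = 228600/1001 frames (≈ 228.3716); B is behind A.

228600/1001 frames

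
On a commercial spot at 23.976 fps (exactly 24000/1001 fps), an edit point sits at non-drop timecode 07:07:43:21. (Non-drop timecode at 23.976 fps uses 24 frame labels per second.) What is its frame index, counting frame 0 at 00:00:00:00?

Total seconds to the label: (7 × 3600 + 7 × 60 + 43) = 25663.
Frame index = 25663 × 24 + 21 = 615933.

frame 615933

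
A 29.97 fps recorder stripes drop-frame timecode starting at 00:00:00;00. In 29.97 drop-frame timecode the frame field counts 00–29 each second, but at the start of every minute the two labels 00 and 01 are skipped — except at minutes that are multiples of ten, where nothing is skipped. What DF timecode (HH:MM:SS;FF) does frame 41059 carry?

00:22:49;29

Ten DF minutes hold 17982 frames, so frame 41059 lies in block 2 (frames 35964–53945) with 5095 frames into that block.
The block's first minute is 1800 frames and the rest 1798 each; 5095 frames reaches minute 2, so 2 × 18 + 2 × 2 = 40 labels have been skipped so far.
Adding those back, label number 41059 + 40 = 41099 at 30 labels/s is 1369 s + 29 f = 0 h 22 min 49 s frame 29, i.e. 00:22:49;29.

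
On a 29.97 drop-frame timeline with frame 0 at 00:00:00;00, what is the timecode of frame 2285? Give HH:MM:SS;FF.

00:01:16;07

Ten DF minutes hold 17982 frames, so frame 2285 lies in block 0 (frames 0–17981) with 2285 frames into that block.
The block's first minute is 1800 frames and the rest 1798 each; 2285 frames reaches minute 1, so 0 × 18 + 1 × 2 = 2 labels have been skipped so far.
Adding those back, label number 2285 + 2 = 2287 at 30 labels/s is 76 s + 7 f = 0 h 1 min 16 s frame 7, i.e. 00:01:16;07.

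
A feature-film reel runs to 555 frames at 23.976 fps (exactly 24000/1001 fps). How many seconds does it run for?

23.148125 seconds

Running time = 555 / (24000/1001) = 23.148125 s.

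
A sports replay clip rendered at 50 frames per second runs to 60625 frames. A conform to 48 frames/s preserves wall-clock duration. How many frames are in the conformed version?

58200 frames

Target frames = source frames × (target rate / source rate) = 60625 × (48)/(50) = 60625 × 24/25 = 58200.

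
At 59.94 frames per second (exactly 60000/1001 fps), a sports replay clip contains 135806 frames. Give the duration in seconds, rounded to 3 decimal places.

2265.697 seconds

Running time = 135806 × 1001/60000 = 67970903/30000 s ≈ 2265.697 s.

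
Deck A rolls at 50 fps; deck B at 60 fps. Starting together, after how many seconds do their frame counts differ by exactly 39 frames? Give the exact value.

The gap grows by |60 − 50| = 10 frames per second.
Time for a 39-frame gap: 39 ÷ (10) = 3.9 s.

3.9 seconds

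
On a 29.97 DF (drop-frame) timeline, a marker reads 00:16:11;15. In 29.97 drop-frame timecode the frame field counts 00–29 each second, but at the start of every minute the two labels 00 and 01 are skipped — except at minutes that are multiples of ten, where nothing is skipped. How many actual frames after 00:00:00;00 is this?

Complete 10-minute blocks: 1, each 17982 frames → 17982.
Remaining 6 whole minutes in the current block: 1800 + 5 × 1798 = 10790 frames.
Within the current minute: 11 × 30 + 15 − 2 = 343 (labels ;00/;01 skipped at this minute). Total = 17982 + 10790 + 343 = 29115.

29115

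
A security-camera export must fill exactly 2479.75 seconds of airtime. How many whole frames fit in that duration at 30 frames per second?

74392 frames

Frames = 2479.75 × 30 = 148785/2 ≈ 74392.5000.
Complete frames: 74392.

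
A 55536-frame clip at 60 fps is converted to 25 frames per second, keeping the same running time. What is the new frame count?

23140 frames

Target frames = source frames × (target rate / source rate) = 55536 × (25)/(60) = 55536 × 5/12 = 23140.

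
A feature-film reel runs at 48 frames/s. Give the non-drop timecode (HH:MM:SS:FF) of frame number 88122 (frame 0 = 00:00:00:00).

00:30:35:42

88122 ÷ 48 = 1835 full seconds, remainder 42 frames.
1835 s = 0 h 30 min 35 s.
Timecode: 00:30:35:42.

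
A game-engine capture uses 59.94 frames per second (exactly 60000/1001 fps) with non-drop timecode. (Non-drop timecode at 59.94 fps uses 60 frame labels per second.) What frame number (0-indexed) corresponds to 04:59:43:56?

Total seconds to the label: (4 × 3600 + 59 × 60 + 43) = 17983.
Frame index = 17983 × 60 + 56 = 1079036.

frame 1079036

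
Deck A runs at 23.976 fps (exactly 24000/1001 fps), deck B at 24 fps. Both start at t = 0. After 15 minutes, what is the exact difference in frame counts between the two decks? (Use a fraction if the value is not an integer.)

15 min = 900 s.
A emits 24000/1001 × 900 = 21600000/1001 frames; B emits 24 × 900 = 21600.
Difference = 21600/1001 frames (≈ 21.5784); B is ahead of A.

21600/1001 frames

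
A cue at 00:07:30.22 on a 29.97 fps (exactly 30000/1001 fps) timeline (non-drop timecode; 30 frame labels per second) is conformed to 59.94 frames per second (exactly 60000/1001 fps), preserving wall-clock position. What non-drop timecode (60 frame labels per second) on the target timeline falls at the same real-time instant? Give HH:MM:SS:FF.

Source frame index: (0×3600 + 7×60 + 30) × 30 + 22 = 13522.
Real time: 13522 / (30000/1001) = 6767761/15000 s.
Target frame: (6767761/15000) × (60000/1001) = 27044.
At 60 labels/s: frame 27044 → 00:07:30:44.

00:07:30:44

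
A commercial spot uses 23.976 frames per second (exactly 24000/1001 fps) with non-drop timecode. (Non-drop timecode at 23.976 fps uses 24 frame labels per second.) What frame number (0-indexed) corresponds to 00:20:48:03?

29955

Total seconds to the label: (0 × 3600 + 20 × 60 + 48) = 1248.
Frame index = 1248 × 24 + 3 = 29955.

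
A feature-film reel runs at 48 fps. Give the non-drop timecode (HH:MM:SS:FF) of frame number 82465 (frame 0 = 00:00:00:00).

00:28:38:01

82465 ÷ 48 = 1718 full seconds, remainder 1 frame.
1718 s = 0 h 28 min 38 s.
Timecode: 00:28:38:01.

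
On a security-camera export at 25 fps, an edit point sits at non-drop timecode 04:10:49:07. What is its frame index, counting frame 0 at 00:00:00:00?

Total seconds to the label: (4 × 3600 + 10 × 60 + 49) = 15049.
Frame index = 15049 × 25 + 7 = 376232.

376232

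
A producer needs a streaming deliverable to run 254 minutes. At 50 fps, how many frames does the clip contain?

762000 frames

254 min = 15240 s.
Frames = 15240 × 50 = 762000.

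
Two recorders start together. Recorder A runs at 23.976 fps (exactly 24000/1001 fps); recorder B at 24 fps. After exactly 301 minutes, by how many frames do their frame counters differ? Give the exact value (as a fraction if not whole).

301 min = 18060 s.
A emits 24000/1001 × 18060 = 61920000/143 frames; B emits 24 × 18060 = 433440.
Difference = 61920/143 frames (≈ 433.0070); B is ahead of A.

61920/143 frames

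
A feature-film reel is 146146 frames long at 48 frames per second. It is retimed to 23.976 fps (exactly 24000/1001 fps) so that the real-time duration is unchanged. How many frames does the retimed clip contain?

Target frames = source frames × (target rate / source rate) = 146146 × (24000/1001)/(48) = 146146 × 500/1001 = 73000.

73000 frames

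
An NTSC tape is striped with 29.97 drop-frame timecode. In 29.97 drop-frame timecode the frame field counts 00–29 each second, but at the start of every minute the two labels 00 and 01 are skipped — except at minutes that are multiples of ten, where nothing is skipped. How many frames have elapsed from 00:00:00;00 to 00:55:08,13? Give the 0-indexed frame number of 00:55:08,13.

Complete 10-minute blocks: 5, each 17982 frames → 89910.
Remaining 5 whole minutes in the current block: 1800 + 4 × 1798 = 8992 frames.
Within the current minute: 8 × 30 + 13 − 2 = 251 (labels ;00/;01 skipped at this minute). Total = 89910 + 8992 + 251 = 99153.

99153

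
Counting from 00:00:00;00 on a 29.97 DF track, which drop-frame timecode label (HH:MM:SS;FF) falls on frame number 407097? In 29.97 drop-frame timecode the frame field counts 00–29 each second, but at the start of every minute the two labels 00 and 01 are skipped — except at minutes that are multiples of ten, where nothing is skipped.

Ten DF minutes hold 17982 frames, so frame 407097 lies in block 22 (frames 395604–413585) with 11493 frames into that block.
The block's first minute is 1800 frames and the rest 1798 each; 11493 frames reaches minute 6, so 22 × 18 + 6 × 2 = 408 labels have been skipped so far.
Adding those back, label number 407097 + 408 = 407505 at 30 labels/s is 13583 s + 15 f = 3 h 46 min 23 s frame 15, i.e. 03:46:23;15.

03:46:23;15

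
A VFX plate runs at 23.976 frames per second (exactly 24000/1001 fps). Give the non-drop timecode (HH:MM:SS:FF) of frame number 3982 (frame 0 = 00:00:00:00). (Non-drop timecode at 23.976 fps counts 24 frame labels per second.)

00:02:45:22

3982 ÷ 24 = 165 full seconds, remainder 22 frames.
165 s = 0 h 2 min 45 s.
Timecode: 00:02:45:22.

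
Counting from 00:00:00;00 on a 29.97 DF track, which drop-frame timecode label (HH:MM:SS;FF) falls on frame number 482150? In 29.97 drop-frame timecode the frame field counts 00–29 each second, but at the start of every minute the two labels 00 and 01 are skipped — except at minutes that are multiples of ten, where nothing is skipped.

04:28:07;24

Each 10-minute DF block holds 10 × 60 × 30 − 9 × 2 = 17982 frames. 482150 ÷ 17982 → 26 full blocks, remainder 14618.
Within the partial block the first minute is 1800 frames and each further minute 1798, so 8 further minute boundaries passed. Total skipped labels = 18 × 26 + 2 × 8 = 484.
Non-drop label index = 482150 + 484 = 482634; at 30 labels/s that is 04:28:07:24, i.e. DF 04:28:07;24.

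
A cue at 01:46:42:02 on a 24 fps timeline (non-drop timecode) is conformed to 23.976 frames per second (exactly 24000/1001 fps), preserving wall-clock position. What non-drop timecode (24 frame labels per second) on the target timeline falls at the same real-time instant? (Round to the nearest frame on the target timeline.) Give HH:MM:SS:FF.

01:46:35:17

Source frame index: (1×3600 + 46×60 + 42) × 24 + 2 = 153650.
Real time: 153650 / (24) = 76825/12 s.
Target frame: (76825/12) × (24000/1001) = 21950000/143 ≈ 153496.503 → 153497.
At 24 labels/s: frame 153497 → 01:46:35:17.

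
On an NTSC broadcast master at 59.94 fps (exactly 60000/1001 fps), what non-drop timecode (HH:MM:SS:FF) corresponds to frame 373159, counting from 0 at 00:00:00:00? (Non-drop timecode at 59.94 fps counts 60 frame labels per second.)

01:43:39:19

373159 ÷ 60 = 6219 full seconds, remainder 19 frames.
6219 s = 1 h 43 min 39 s.
Timecode: 01:43:39:19.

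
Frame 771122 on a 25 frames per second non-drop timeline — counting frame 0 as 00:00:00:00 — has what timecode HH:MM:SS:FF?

771122 ÷ 25 = 30844 full seconds, remainder 22 frames.
30844 s = 8 h 34 min 4 s.
Timecode: 08:34:04:22.

08:34:04:22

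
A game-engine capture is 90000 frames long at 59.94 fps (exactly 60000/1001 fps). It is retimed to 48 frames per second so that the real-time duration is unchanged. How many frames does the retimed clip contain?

72072 frames

Target frames = source frames × (target rate / source rate) = 90000 × (48)/(60000/1001) = 90000 × 1001/1250 = 72072.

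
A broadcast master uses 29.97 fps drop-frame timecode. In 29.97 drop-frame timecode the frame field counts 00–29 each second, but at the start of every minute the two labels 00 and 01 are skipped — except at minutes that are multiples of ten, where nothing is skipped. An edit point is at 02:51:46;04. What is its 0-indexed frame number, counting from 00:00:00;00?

308876

As if non-drop at 30 labels/s: (2 × 3600 + 51 × 60 + 46) × 30 + 4 = 309184.
Minute boundaries passed: 171; those not divisible by 10: 171 − 17 = 154; dropped labels = 2 × 154 = 308.
Actual frame index = 309184 − 308 = 308876.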